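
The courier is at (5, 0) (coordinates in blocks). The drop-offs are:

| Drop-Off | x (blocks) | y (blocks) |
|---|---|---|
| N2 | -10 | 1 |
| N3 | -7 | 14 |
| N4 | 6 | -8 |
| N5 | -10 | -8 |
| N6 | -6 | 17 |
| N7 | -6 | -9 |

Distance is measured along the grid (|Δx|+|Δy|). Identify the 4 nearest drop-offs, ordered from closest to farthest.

N4, N2, N7, N5

Distances from (5, 0):
N2: 16 blocks
N3: 26 blocks
N4: 9 blocks
N5: 23 blocks
N6: 28 blocks
N7: 20 blocks
Sorted: N4 (9 blocks) < N2 (16 blocks) < N7 (20 blocks) < N5 (23 blocks) < N3 (26 blocks) < N6 (28 blocks)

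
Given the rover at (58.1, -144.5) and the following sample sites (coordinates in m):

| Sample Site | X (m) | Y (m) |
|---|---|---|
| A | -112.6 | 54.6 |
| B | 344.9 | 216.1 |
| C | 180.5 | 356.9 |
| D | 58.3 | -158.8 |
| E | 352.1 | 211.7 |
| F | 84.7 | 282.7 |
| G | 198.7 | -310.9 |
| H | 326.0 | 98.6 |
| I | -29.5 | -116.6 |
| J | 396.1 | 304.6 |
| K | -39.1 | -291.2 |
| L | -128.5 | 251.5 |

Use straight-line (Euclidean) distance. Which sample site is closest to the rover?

D

Distances from (58.1, -144.5):
A: 262.3 m
B: 460.7 m
C: 516.1 m
D: 14.3 m
E: 461.9 m
F: 428.0 m
G: 217.8 m
H: 361.8 m
I: 91.9 m
J: 562.1 m
K: 176.0 m
L: 437.8 m
Minimum: D at 14.3 m.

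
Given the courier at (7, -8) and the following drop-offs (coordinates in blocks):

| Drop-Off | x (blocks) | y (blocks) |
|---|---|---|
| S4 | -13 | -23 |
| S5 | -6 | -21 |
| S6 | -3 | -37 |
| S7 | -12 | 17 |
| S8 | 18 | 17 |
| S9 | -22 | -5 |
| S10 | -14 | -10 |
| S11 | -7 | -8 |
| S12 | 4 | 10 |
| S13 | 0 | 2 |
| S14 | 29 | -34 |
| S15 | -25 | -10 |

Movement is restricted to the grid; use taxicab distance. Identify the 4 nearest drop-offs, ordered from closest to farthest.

Distances from (7, -8):
S4: |-20| + |-15| = 20 + 15 = 35 blocks
S5: |-13| + |-13| = 13 + 13 = 26 blocks
S6: |-10| + |-29| = 10 + 29 = 39 blocks
S7: |-19| + |25| = 19 + 25 = 44 blocks
S8: |11| + |25| = 11 + 25 = 36 blocks
S9: |-29| + |3| = 29 + 3 = 32 blocks
S10: |-21| + |-2| = 21 + 2 = 23 blocks
S11: |-14| + |0| = 14 + 0 = 14 blocks
S12: |-3| + |18| = 3 + 18 = 21 blocks
S13: |-7| + |10| = 7 + 10 = 17 blocks
S14: |22| + |-26| = 22 + 26 = 48 blocks
S15: |-32| + |-2| = 32 + 2 = 34 blocks
Sorted: S11 (14 blocks) < S13 (17 blocks) < S12 (21 blocks) < S10 (23 blocks) < S5 (26 blocks) < S9 (32 blocks) < …

S11, S13, S12, S10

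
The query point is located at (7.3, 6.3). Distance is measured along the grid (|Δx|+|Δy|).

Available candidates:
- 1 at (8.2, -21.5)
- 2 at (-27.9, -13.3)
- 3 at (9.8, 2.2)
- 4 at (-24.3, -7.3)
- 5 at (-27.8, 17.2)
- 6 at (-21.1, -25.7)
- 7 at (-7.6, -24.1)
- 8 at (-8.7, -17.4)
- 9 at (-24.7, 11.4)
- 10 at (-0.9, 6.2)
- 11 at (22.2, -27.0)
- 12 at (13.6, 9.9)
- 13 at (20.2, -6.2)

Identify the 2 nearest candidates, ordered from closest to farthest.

3, 10

Distances from (7.3, 6.3):
1: 28.7
2: 54.8
3: 6.6
4: 45.2
5: 46.0
6: 60.4
7: 45.3
8: 39.7
9: 37.1
10: 8.3
11: 48.2
12: 9.9
13: 25.4
Sorted: 3 (6.6) < 10 (8.3) < 12 (9.9) < 13 (25.4) < …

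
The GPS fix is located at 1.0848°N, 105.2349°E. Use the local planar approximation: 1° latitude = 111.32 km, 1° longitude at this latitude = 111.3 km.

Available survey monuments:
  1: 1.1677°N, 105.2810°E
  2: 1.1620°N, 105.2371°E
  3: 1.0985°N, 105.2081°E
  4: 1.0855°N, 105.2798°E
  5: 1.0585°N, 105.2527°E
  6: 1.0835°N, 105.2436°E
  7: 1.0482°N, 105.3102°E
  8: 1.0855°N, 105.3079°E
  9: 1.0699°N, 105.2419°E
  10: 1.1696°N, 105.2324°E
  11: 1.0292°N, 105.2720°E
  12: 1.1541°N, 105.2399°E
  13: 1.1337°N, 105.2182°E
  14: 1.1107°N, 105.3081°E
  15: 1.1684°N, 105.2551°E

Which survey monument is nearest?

6

Distances from 1.0848°N, 105.2349°E:
1: 10.5589 km
2: 8.5974 km
3: 3.3501 km
4: 4.9980 km
5: 3.5350 km
6: 0.9791 km
7: 9.3188 km
8: 8.1253 km
9: 1.8325 km
10: 9.4440 km
11: 7.4404 km
12: 7.7345 km
13: 5.7521 km
14: 8.6423 km
15: 9.5741 km
Minimum: 6 at 0.9791 km.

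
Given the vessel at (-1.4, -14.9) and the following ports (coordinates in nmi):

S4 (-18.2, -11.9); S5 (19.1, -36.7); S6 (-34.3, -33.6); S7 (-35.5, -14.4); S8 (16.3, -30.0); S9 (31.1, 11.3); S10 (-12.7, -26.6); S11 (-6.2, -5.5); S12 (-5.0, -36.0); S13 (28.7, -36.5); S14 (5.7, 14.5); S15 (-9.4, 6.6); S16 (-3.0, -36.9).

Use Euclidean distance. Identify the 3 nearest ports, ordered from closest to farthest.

S11, S10, S4

Distances from (-1.4, -14.9):
S4: √((-16.8)² + (3.0)²) = √(282.240 + 9.000) = 17.1 nmi
S5: √((20.5)² + (-21.8)²) = √(420.250 + 475.240) = 29.9 nmi
S6: √((-32.9)² + (-18.7)²) = √(1082.410 + 349.690) = 37.8 nmi
S7: √((-34.1)² + (0.5)²) = √(1162.810 + 0.250) = 34.1 nmi
S8: √((17.7)² + (-15.1)²) = √(313.290 + 228.010) = 23.3 nmi
S9: √((32.5)² + (26.2)²) = √(1056.250 + 686.440) = 41.7 nmi
S10: √((-11.3)² + (-11.7)²) = √(127.690 + 136.890) = 16.3 nmi
S11: √((-4.8)² + (9.4)²) = √(23.040 + 88.360) = 10.6 nmi
S12: √((-3.6)² + (-21.1)²) = √(12.960 + 445.210) = 21.4 nmi
S13: √((30.1)² + (-21.6)²) = √(906.010 + 466.560) = 37.0 nmi
S14: √((7.1)² + (29.4)²) = √(50.410 + 864.360) = 30.2 nmi
S15: √((-8.0)² + (21.5)²) = √(64.000 + 462.250) = 22.9 nmi
S16: √((-1.6)² + (-22.0)²) = √(2.560 + 484.000) = 22.1 nmi
Sorted: S11 (10.6 nmi) < S10 (16.3 nmi) < S4 (17.1 nmi) < S12 (21.4 nmi) < S16 (22.1 nmi) < …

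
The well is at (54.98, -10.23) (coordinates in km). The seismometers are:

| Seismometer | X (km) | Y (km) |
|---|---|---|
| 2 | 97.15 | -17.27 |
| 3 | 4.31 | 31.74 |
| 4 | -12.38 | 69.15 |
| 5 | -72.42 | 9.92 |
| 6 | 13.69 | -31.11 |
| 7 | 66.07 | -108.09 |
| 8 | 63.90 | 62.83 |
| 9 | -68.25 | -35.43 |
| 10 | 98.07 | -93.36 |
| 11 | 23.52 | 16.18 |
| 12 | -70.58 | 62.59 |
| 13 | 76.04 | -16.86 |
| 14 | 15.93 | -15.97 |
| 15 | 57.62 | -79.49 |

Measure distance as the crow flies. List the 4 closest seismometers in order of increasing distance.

13, 14, 11, 2

Distances from (54.98, -10.23):
2: √((42.17)² + (-7.04)²) = √(1778.3089 + 49.5616) = 42.75 km
3: √((-50.67)² + (41.97)²) = √(2567.4489 + 1761.4809) = 65.79 km
4: √((-67.36)² + (79.38)²) = √(4537.3696 + 6301.1844) = 104.11 km
5: √((-127.40)² + (20.15)²) = √(16230.7600 + 406.0225) = 128.98 km
6: √((-41.29)² + (-20.88)²) = √(1704.8641 + 435.9744) = 46.27 km
7: √((11.09)² + (-97.86)²) = √(122.9881 + 9576.5796) = 98.49 km
8: √((8.92)² + (73.06)²) = √(79.5664 + 5337.7636) = 73.60 km
9: √((-123.23)² + (-25.20)²) = √(15185.6329 + 635.0400) = 125.78 km
10: √((43.09)² + (-83.13)²) = √(1856.7481 + 6910.5969) = 93.63 km
11: √((-31.46)² + (26.41)²) = √(989.7316 + 697.4881) = 41.08 km
12: √((-125.56)² + (72.82)²) = √(15765.3136 + 5302.7524) = 145.15 km
13: √((21.06)² + (-6.63)²) = √(443.5236 + 43.9569) = 22.08 km
14: √((-39.05)² + (-5.74)²) = √(1524.9025 + 32.9476) = 39.47 km
15: √((2.64)² + (-69.26)²) = √(6.9696 + 4796.9476) = 69.31 km
Sorted: 13 (22.08 km) < 14 (39.47 km) < 11 (41.08 km) < 2 (42.75 km) < 6 (46.27 km) < 3 (65.79 km) < …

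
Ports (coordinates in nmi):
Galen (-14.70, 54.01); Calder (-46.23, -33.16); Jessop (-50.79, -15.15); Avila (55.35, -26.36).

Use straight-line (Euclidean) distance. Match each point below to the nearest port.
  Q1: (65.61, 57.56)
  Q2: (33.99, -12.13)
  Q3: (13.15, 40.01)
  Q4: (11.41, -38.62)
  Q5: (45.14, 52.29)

Q1 at (65.61, 57.56):
  Galen: √((-80.31)² + (-3.55)²) = √(6449.6961 + 12.6025) = 80.39 nmi
  Calder: √((-111.84)² + (-90.72)²) = √(12508.1856 + 8230.1184) = 144.01 nmi
  Jessop: √((-116.40)² + (-72.71)²) = √(13548.9600 + 5286.7441) = 137.24 nmi
  Avila: √((-10.26)² + (-83.92)²) = √(105.2676 + 7042.5664) = 84.54 nmi
  → nearest: Galen (80.39 nmi)
Q2 at (33.99, -12.13):
  Galen: √((-48.69)² + (66.14)²) = √(2370.7161 + 4374.4996) = 82.13 nmi
  Calder: √((-80.22)² + (-21.03)²) = √(6435.2484 + 442.2609) = 82.93 nmi
  Jessop: √((-84.78)² + (-3.02)²) = √(7187.6484 + 9.1204) = 84.83 nmi
  Avila: √((21.36)² + (-14.23)²) = √(456.2496 + 202.4929) = 25.67 nmi
  → nearest: Avila (25.67 nmi)
Q3 at (13.15, 40.01):
  Galen: √((-27.85)² + (14.00)²) = √(775.6225 + 196.0000) = 31.17 nmi
  Calder: √((-59.38)² + (-73.17)²) = √(3525.9844 + 5353.8489) = 94.23 nmi
  Jessop: √((-63.94)² + (-55.16)²) = √(4088.3236 + 3042.6256) = 84.44 nmi
  Avila: √((42.20)² + (-66.37)²) = √(1780.8400 + 4404.9769) = 78.65 nmi
  → nearest: Galen (31.17 nmi)
Q4 at (11.41, -38.62):
  Galen: √((-26.11)² + (92.63)²) = √(681.7321 + 8580.3169) = 96.24 nmi
  Calder: √((-57.64)² + (5.46)²) = √(3322.3696 + 29.8116) = 57.90 nmi
  Jessop: √((-62.20)² + (23.47)²) = √(3868.8400 + 550.8409) = 66.48 nmi
  Avila: √((43.94)² + (12.26)²) = √(1930.7236 + 150.3076) = 45.62 nmi
  → nearest: Avila (45.62 nmi)
Q5 at (45.14, 52.29):
  Galen: √((-59.84)² + (1.72)²) = √(3580.8256 + 2.9584) = 59.86 nmi
  Calder: √((-91.37)² + (-85.45)²) = √(8348.4769 + 7301.7025) = 125.10 nmi
  Jessop: √((-95.93)² + (-67.44)²) = √(9202.5649 + 4548.1536) = 117.26 nmi
  Avila: √((10.21)² + (-78.65)²) = √(104.2441 + 6185.8225) = 79.31 nmi
  → nearest: Galen (59.86 nmi)

Q1→Galen; Q2→Avila; Q3→Galen; Q4→Avila; Q5→Galen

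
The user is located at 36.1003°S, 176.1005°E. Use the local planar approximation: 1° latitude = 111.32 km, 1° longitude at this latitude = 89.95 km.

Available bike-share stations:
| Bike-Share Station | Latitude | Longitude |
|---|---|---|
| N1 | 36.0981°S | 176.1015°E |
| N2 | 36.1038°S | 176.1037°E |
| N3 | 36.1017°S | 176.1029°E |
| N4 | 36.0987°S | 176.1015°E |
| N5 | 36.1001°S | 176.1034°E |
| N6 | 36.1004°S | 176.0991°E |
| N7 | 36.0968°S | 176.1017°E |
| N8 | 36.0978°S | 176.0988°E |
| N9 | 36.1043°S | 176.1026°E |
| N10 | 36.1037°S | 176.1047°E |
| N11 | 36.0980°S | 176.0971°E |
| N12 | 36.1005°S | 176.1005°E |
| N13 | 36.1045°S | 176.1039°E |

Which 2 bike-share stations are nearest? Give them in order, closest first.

N12, N6

Distances from 36.1003°S, 176.1005°E:
N1: √((0.0022·111.32)² + (0.0010·89.95)²) = √(0.059978 + 0.008091) = 0.2609 km
N2: √((-0.0035·111.32)² + (0.0032·89.95)²) = √(0.151804 + 0.082852) = 0.4844 km
N3: √((-0.0014·111.32)² + (0.0024·89.95)²) = √(0.024289 + 0.046604) = 0.2663 km
N4: √((0.0016·111.32)² + (0.0010·89.95)²) = √(0.031724 + 0.008091) = 0.1995 km
N5: √((0.0002·111.32)² + (0.0029·89.95)²) = √(0.000496 + 0.068045) = 0.2618 km
N6: √((-0.0001·111.32)² + (-0.0014·89.95)²) = √(0.000124 + 0.015858) = 0.1264 km
N7: √((0.0035·111.32)² + (0.0012·89.95)²) = √(0.151804 + 0.011651) = 0.4043 km
N8: √((0.0025·111.32)² + (-0.0017·89.95)²) = √(0.077451 + 0.023383) = 0.3175 km
N9: √((-0.0040·111.32)² + (0.0021·89.95)²) = √(0.198274 + 0.035681) = 0.4837 km
N10: √((-0.0034·111.32)² + (0.0042·89.95)²) = √(0.143253 + 0.142725) = 0.5348 km
N11: √((0.0023·111.32)² + (-0.0034·89.95)²) = √(0.065554 + 0.093532) = 0.3989 km
N12: √((-0.0002·111.32)² + (0.0000·89.95)²) = √(0.000496 + 0.000000) = 0.0223 km
N13: √((-0.0042·111.32)² + (0.0034·89.95)²) = √(0.218597 + 0.093532) = 0.5587 km
Sorted: N12 (0.0223 km) < N6 (0.1264 km) < N4 (0.1995 km) < N1 (0.2609 km) < …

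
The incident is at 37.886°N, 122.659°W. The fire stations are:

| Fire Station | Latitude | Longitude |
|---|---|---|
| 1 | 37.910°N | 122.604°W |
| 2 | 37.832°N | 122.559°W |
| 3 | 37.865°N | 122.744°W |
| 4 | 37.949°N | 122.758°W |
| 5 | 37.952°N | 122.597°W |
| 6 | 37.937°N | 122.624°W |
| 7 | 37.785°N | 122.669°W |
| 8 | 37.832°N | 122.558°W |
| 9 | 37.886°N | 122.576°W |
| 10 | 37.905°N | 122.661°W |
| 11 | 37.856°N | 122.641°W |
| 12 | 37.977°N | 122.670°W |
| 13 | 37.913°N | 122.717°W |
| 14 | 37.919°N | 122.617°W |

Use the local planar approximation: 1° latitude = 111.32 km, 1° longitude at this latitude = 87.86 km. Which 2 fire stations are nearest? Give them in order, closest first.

Distances from 37.886°N, 122.659°W:
1: 5.522 km
2: 10.646 km
3: 7.825 km
4: 11.173 km
5: 9.146 km
6: 6.457 km
7: 11.278 km
8: 10.718 km
9: 7.292 km
10: 2.122 km
11: 3.695 km
12: 10.176 km
13: 5.916 km
14: 5.207 km
Sorted: 10 (2.122 km) < 11 (3.695 km) < 14 (5.207 km) < 1 (5.522 km) < …

10, 11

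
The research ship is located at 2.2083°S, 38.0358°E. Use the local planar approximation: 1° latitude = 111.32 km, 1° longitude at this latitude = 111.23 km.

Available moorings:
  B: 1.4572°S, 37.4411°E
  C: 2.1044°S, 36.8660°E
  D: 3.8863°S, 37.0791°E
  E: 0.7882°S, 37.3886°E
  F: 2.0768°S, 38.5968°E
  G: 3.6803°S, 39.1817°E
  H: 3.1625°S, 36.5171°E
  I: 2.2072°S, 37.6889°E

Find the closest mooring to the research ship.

I

Distances from 2.2083°S, 38.0358°E:
B: √((0.7511·111.32)² + (-0.5947·111.23)²) = √(6991.042129 + 4375.621539) = 106.6146 km
C: √((0.1039·111.32)² + (-1.1698·111.23)²) = √(133.775780 + 16930.395695) = 130.6299 km
D: √((-1.6780·111.32)² + (-0.9567·111.23)²) = √(34892.357081 + 11323.884274) = 214.9796 km
E: √((1.4201·111.32)² + (-0.6472·111.23)²) = √(24991.035428 + 5182.280207) = 173.7047 km
F: √((0.1315·111.32)² + (0.5610·111.23)²) = √(214.288024 + 3893.763744) = 64.0941 km
G: √((-1.4720·111.32)² + (1.1459·111.23)²) = √(26851.095878 + 16245.658261) = 207.5976 km
H: √((-0.9542·111.32)² + (-1.5187·111.23)²) = √(11283.016410 + 28535.655963) = 199.5462 km
I: √((0.0011·111.32)² + (-0.3469·111.23)²) = √(0.014994 + 1488.855241) = 38.5859 km
Minimum: I at 38.5859 km.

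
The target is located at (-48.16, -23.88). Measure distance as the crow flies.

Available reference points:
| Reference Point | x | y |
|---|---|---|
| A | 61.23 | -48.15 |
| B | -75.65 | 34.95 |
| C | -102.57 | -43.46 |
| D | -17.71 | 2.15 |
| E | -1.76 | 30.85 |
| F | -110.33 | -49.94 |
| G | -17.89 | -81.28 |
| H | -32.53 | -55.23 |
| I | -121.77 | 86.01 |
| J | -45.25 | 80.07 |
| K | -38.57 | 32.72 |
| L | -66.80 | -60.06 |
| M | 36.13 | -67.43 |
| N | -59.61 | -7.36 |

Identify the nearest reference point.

Distances from (-48.16, -23.88):
A: 112.05
B: 64.94
C: 57.83
D: 40.06
E: 71.75
F: 67.41
G: 64.89
H: 35.03
I: 132.27
J: 103.99
K: 57.41
L: 40.70
M: 94.88
N: 20.10
Minimum: N at 20.10.

N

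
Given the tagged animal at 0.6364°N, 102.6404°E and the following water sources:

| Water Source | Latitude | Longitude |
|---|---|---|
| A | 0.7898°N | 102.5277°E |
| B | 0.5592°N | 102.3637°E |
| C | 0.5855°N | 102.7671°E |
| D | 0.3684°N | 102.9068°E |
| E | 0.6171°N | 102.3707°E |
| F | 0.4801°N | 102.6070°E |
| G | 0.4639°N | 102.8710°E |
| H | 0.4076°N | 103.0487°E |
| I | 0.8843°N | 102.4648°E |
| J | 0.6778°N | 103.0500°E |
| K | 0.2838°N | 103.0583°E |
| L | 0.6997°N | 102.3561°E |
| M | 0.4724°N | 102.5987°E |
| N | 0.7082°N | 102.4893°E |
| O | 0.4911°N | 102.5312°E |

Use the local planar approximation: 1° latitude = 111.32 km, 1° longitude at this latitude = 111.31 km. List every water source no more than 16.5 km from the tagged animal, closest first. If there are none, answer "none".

Distances from 0.6364°N, 102.6404°E:
A: √((0.1534·111.32)² + (-0.1127·111.31)²) = √(291.606442 + 157.367917) = 21.1890 km
B: √((-0.0772·111.32)² + (-0.2767·111.31)²) = √(73.855186 + 948.607783) = 31.9760 km
C: √((-0.0509·111.32)² + (0.1267·111.31)²) = √(32.105686 + 198.893960) = 15.1987 km
D: √((-0.2680·111.32)² + (0.2664·111.31)²) = √(890.053236 + 879.299460) = 42.0637 km
E: √((-0.0193·111.32)² + (-0.2697·111.31)²) = √(4.615949 + 901.218832) = 30.0971 km
F: √((-0.1563·111.32)² + (-0.0334·111.31)²) = √(302.736197 + 13.821695) = 17.7921 km
G: √((-0.1725·111.32)² + (0.2306·111.31)²) = √(368.743687 + 658.850639) = 32.0561 km
H: √((-0.2288·111.32)² + (0.4083·111.31)²) = √(648.721715 + 2065.509160) = 52.0983 km
I: √((0.2479·111.32)² + (-0.1756·111.31)²) = √(761.551800 + 382.047523) = 33.8171 km
J: √((0.0414·111.32)² + (0.4096·111.31)²) = √(21.239636 + 2078.682986) = 45.8249 km
K: √((-0.3526·111.32)² + (0.4179·111.31)²) = √(1540.674914 + 2163.780028) = 60.8642 km
L: √((0.0633·111.32)² + (-0.2843·111.31)²) = √(49.653951 + 1001.433430) = 32.4205 km
M: √((-0.1640·111.32)² + (-0.0417·111.31)²) = √(333.299062 + 21.544701) = 18.8373 km
N: √((0.0718·111.32)² + (-0.1511·111.31)²) = √(63.884468 + 282.876776) = 18.6215 km
O: √((-0.1453·111.32)² + (-0.1092·111.31)²) = √(261.624026 + 147.745289) = 20.2329 km
Threshold 16.5 km: C (15.1987 km) is within range.

C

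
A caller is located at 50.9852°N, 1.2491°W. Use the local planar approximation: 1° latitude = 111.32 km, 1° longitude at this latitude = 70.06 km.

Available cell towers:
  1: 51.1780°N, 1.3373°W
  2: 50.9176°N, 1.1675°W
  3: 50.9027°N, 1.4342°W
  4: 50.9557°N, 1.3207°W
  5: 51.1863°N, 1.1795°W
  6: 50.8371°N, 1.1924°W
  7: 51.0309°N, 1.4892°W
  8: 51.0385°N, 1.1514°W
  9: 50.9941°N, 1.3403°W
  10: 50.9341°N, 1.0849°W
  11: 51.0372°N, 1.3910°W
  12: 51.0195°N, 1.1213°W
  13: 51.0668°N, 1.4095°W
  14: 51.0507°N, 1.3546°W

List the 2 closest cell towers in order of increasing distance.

Distances from 50.9852°N, 1.2491°W:
1: √((0.1928·111.32)² + (-0.0882·70.06)²) = √(460.638735 + 38.183650) = 22.3343 km
2: √((-0.0676·111.32)² + (0.0816·70.06)²) = √(56.629117 + 32.682900) = 9.4505 km
3: √((-0.0825·111.32)² + (-0.1851·70.06)²) = √(84.344019 + 168.171773) = 15.8907 km
4: √((-0.0295·111.32)² + (-0.0716·70.06)²) = √(10.784262 + 25.163226) = 5.9956 km
5: √((0.2011·111.32)² + (0.0696·70.06)²) = √(501.153233 + 23.777092) = 22.9114 km
6: √((-0.1481·111.32)² + (0.0567·70.06)²) = √(271.804418 + 15.779978) = 16.9583 km
7: √((0.0457·111.32)² + (-0.2401·70.06)²) = √(25.880865 + 282.959700) = 17.5739 km
8: √((0.0533·111.32)² + (0.0977·70.06)²) = √(35.204713 + 46.852136) = 9.0585 km
9: √((0.0089·111.32)² + (-0.0912·70.06)²) = √(0.981582 + 40.825352) = 6.4658 km
10: √((-0.0511·111.32)² + (0.1642·70.06)²) = √(32.358486 + 132.338611) = 12.8334 km
11: √((0.0520·111.32)² + (-0.1419·70.06)²) = √(33.508353 + 98.833701) = 11.5040 km
12: √((0.0343·111.32)² + (0.1278·70.06)²) = √(14.579232 + 80.168171) = 9.7338 km
13: √((0.0816·111.32)² + (-0.1604·70.06)²) = √(82.513824 + 126.284193) = 14.4498 km
14: √((0.0655·111.32)² + (-0.1055·70.06)²) = √(53.165389 + 54.631759) = 10.3825 km
Sorted: 4 (5.9956 km) < 9 (6.4658 km) < 8 (9.0585 km) < 2 (9.4505 km) < …

4, 9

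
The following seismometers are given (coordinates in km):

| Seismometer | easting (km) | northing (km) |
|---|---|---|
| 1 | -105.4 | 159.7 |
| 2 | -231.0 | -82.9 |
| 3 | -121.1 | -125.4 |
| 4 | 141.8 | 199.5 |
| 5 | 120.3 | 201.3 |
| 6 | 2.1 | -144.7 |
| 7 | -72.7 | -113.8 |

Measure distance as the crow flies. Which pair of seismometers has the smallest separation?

Pairwise distances:
4–5: 21.6 km
3–7: 49.8 km
6–7: 80.9 km
2–3: 117.8 km
3–6: 124.7 km
2–7: 161.3 km
1–5: 229.5 km
2–6: 241.2 km
1–4: 250.4 km
1–2: 273.2 km
1–7: 275.4 km
1–3: 285.5 km
1–6: 322.8 km
5–6: 365.6 km
5–7: 369.5 km
4–6: 371.5 km
4–7: 379.7 km
3–5: 406.2 km
3–4: 417.9 km
2–5: 451.9 km
2–4: 467.7 km
Closest pair: 4–5 at 21.6 km.

4 and 5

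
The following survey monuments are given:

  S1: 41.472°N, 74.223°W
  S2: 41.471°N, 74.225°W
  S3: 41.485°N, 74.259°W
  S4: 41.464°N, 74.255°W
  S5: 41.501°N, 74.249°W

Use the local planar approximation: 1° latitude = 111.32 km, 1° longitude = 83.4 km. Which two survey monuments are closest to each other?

S1 and S2

Pairwise distances:
S1–S2: √((-0.001·111.32)² + (-0.002·83.4)²) = √(0.01239 + 0.02782) = 0.201 km
S1–S3: √((0.013·111.32)² + (-0.036·83.4)²) = √(2.09427 + 9.01441) = 3.333 km
S1–S4: √((-0.008·111.32)² + (-0.032·83.4)²) = √(0.79310 + 7.12249) = 2.813 km
S1–S5: √((0.029·111.32)² + (-0.026·83.4)²) = √(10.42179 + 4.70196) = 3.889 km
S2–S3: √((0.014·111.32)² + (-0.034·83.4)²) = √(2.42886 + 8.04063) = 3.236 km
S2–S4: √((-0.007·111.32)² + (-0.030·83.4)²) = √(0.60721 + 6.26000) = 2.621 km
S2–S5: √((0.030·111.32)² + (-0.024·83.4)²) = √(11.15293 + 4.00640) = 3.893 km
S3–S4: √((-0.021·111.32)² + (0.004·83.4)²) = √(5.46493 + 0.11129) = 2.361 km
S3–S5: √((0.016·111.32)² + (0.010·83.4)²) = √(3.17239 + 0.69556) = 1.967 km
S4–S5: √((0.037·111.32)² + (0.006·83.4)²) = √(16.96484 + 0.25040) = 4.149 km
Closest pair: S1–S2 at 0.201 km.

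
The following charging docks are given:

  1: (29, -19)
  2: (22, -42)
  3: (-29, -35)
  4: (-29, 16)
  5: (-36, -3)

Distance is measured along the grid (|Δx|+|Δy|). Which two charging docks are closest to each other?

4 and 5

Pairwise distances:
1–2: 30
1–3: 74
1–4: 93
1–5: 81
2–3: 58
2–4: 109
2–5: 97
3–4: 51
3–5: 39
4–5: 26
Closest pair: 4–5 at 26.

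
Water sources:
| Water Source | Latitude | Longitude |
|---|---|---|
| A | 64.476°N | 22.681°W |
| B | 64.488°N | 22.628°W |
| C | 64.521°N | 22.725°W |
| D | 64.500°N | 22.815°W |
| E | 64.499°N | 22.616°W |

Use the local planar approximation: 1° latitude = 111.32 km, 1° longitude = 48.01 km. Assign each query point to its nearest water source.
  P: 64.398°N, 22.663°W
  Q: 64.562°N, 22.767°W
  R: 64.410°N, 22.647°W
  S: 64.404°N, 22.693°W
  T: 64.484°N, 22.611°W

P→A; Q→C; R→A; S→A; T→B

P at 64.398°N, 22.663°W:
  A: √((0.078·111.32)² + (-0.018·48.01)²) = √(75.39379 + 0.74681) = 8.726 km
  B: √((0.090·111.32)² + (0.035·48.01)²) = √(100.37635 + 2.82358) = 10.159 km
  C: √((0.123·111.32)² + (-0.062·48.01)²) = √(187.48072 + 8.86027) = 14.012 km
  D: √((0.102·111.32)² + (-0.152·48.01)²) = √(128.92785 + 53.25380) = 13.497 km
  E: √((0.101·111.32)² + (0.047·48.01)²) = √(126.41224 + 5.09166) = 11.468 km
  → nearest: A (8.726 km)
Q at 64.562°N, 22.767°W:
  A: √((-0.086·111.32)² + (0.086·48.01)²) = √(91.65229 + 17.04748) = 10.426 km
  B: √((-0.074·111.32)² + (0.139·48.01)²) = √(67.85937 + 44.53413) = 10.602 km
  C: √((-0.041·111.32)² + (0.042·48.01)²) = √(20.83119 + 4.06595) = 4.990 km
  D: √((-0.062·111.32)² + (-0.048·48.01)²) = √(47.63540 + 5.31063) = 7.276 km
  E: √((-0.063·111.32)² + (0.151·48.01)²) = √(49.18441 + 52.55540) = 10.087 km
  → nearest: C (4.990 km)
R at 64.410°N, 22.647°W:
  A: √((0.066·111.32)² + (-0.034·48.01)²) = √(53.98017 + 2.66453) = 7.526 km
  B: √((0.078·111.32)² + (0.019·48.01)²) = √(75.39379 + 0.83209) = 8.731 km
  C: √((0.111·111.32)² + (-0.078·48.01)²) = √(152.68359 + 14.02338) = 12.912 km
  D: √((0.090·111.32)² + (-0.168·48.01)²) = √(100.37635 + 65.05519) = 12.862 km
  E: √((0.089·111.32)² + (0.031·48.01)²) = √(98.15816 + 2.21507) = 10.019 km
  → nearest: A (7.526 km)
S at 64.404°N, 22.693°W:
  A: √((0.072·111.32)² + (0.012·48.01)²) = √(64.24087 + 0.33191) = 8.036 km
  B: √((0.084·111.32)² + (0.065·48.01)²) = √(87.43896 + 9.73846) = 9.858 km
  C: √((0.117·111.32)² + (-0.032·48.01)²) = √(169.63604 + 2.36028) = 13.115 km
  D: √((0.096·111.32)² + (-0.122·48.01)²) = √(114.20598 + 34.30703) = 12.187 km
  E: √((0.095·111.32)² + (0.077·48.01)²) = √(111.83909 + 13.66611) = 11.203 km
  → nearest: A (8.036 km)
T at 64.484°N, 22.611°W:
  A: √((-0.008·111.32)² + (-0.070·48.01)²) = √(0.79310 + 11.29430) = 3.477 km
  B: √((0.004·111.32)² + (-0.017·48.01)²) = √(0.19827 + 0.66613) = 0.930 km
  C: √((0.037·111.32)² + (-0.114·48.01)²) = √(16.96484 + 29.95526) = 6.850 km
  D: √((0.016·111.32)² + (-0.204·48.01)²) = √(3.17239 + 95.92322) = 9.955 km
  E: √((0.015·111.32)² + (-0.005·48.01)²) = √(2.78823 + 0.05762) = 1.687 km
  → nearest: B (0.930 km)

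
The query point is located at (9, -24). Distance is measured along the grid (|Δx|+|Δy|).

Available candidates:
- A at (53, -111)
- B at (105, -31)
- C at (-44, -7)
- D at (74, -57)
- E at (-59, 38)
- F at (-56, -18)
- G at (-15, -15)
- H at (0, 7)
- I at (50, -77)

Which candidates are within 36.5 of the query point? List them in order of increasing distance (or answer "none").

G

Distances from (9, -24):
A: |44| + |-87| = 44 + 87 = 131
B: |96| + |-7| = 96 + 7 = 103
C: |-53| + |17| = 53 + 17 = 70
D: |65| + |-33| = 65 + 33 = 98
E: |-68| + |62| = 68 + 62 = 130
F: |-65| + |6| = 65 + 6 = 71
G: |-24| + |9| = 24 + 9 = 33
H: |-9| + |31| = 9 + 31 = 40
I: |41| + |-53| = 41 + 53 = 94
Threshold 36.5: G (33) is within range.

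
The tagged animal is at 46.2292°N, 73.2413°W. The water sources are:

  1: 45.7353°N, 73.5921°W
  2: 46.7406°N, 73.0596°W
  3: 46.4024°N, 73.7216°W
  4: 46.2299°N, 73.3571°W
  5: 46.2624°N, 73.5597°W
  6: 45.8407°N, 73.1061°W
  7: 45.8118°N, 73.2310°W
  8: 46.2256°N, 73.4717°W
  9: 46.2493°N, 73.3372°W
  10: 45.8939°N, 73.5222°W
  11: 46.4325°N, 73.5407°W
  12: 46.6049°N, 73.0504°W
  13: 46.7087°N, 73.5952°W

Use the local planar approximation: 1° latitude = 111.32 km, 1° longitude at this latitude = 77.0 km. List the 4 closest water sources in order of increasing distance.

9, 4, 8, 5

Distances from 46.2292°N, 73.2413°W:
1: √((-0.4939·111.32)² + (-0.3508·77.0)²) = √(3022.904643 + 729.626535) = 61.2579 km
2: √((0.5114·111.32)² + (0.1817·77.0)²) = √(3240.916506 + 195.745283) = 58.6230 km
3: √((0.1732·111.32)² + (-0.4803·77.0)²) = √(371.742462 + 1367.749686) = 41.7072 km
4: √((0.0007·111.32)² + (-0.1158·77.0)²) = √(0.006072 + 79.505756) = 8.9169 km
5: √((0.0332·111.32)² + (-0.3184·77.0)²) = √(13.659115 + 601.073482) = 24.7938 km
6: √((-0.3885·111.32)² + (0.1352·77.0)²) = √(1870.373935 + 108.376428) = 44.4831 km
7: √((-0.4174·111.32)² + (0.0103·77.0)²) = √(2158.993251 + 0.629008) = 46.4717 km
8: √((-0.0036·111.32)² + (-0.2304·77.0)²) = √(0.160602 + 314.735985) = 17.7453 km
9: √((0.0201·111.32)² + (-0.0959·77.0)²) = √(5.006549 + 54.527886) = 7.7159 km
10: √((-0.3353·111.32)² + (-0.2809·77.0)²) = √(1393.200117 + 467.826618) = 43.1396 km
11: √((0.2033·111.32)² + (-0.2994·77.0)²) = √(512.178274 + 531.477694) = 32.3057 km
12: √((0.3757·111.32)² + (0.1909·77.0)²) = √(1749.156972 + 216.069420) = 44.3309 km
13: √((0.4795·111.32)² + (-0.3539·77.0)²) = √(2849.204479 + 742.578850) = 59.9315 km
Sorted: 9 (7.7159 km) < 4 (8.9169 km) < 8 (17.7453 km) < 5 (24.7938 km) < 11 (32.3057 km) < 3 (41.7072 km) < …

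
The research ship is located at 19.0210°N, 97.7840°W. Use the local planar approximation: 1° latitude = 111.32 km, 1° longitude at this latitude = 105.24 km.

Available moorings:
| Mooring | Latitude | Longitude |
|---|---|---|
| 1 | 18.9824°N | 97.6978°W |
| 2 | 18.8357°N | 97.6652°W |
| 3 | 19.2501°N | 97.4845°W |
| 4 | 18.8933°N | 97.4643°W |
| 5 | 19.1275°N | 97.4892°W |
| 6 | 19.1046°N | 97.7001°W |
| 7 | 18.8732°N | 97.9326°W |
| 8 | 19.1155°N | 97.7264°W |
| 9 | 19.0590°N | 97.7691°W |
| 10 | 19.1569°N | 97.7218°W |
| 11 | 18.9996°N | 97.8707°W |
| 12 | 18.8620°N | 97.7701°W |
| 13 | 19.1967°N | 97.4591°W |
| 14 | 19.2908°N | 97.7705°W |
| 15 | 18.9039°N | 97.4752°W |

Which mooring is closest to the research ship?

Distances from 19.0210°N, 97.7840°W:
1: √((-0.0386·111.32)² + (0.0862·105.24)²) = √(18.463796 + 82.295523) = 10.0379 km
2: √((-0.1853·111.32)² + (0.1188·105.24)²) = √(425.497717 + 156.312806) = 24.1207 km
3: √((0.2291·111.32)² + (0.2995·105.24)²) = √(650.424024 + 993.471316) = 40.5450 km
4: √((-0.1277·111.32)² + (0.3197·105.24)²) = √(202.082260 + 1132.001367) = 36.5251 km
5: √((0.1065·111.32)² + (0.2948·105.24)²) = √(140.554777 + 962.535237) = 33.2128 km
6: √((0.0836·111.32)² + (0.0839·105.24)²) = √(86.608188 + 77.962472) = 12.8285 km
7: √((-0.1478·111.32)² + (-0.1486·105.24)²) = √(270.704368 + 244.567812) = 22.6996 km
8: √((0.0945·111.32)² + (0.0576·105.24)²) = √(110.664930 + 36.745710) = 12.1413 km
9: √((0.0380·111.32)² + (0.0149·105.24)²) = √(17.894254 + 2.458862) = 4.5114 km
10: √((0.1359·111.32)² + (0.0622·105.24)²) = √(228.868123 + 42.849173) = 16.4838 km
11: √((-0.0214·111.32)² + (-0.0867·105.24)²) = √(5.675106 + 83.252996) = 9.4302 km
12: √((-0.1590·111.32)² + (0.0139·105.24)²) = √(313.285752 + 2.139889) = 17.7602 km
13: √((0.1757·111.32)² + (0.3249·105.24)²) = √(382.551508 + 1169.125415) = 39.3913 km
14: √((0.2698·111.32)² + (0.0135·105.24)²) = √(902.049325 + 2.018502) = 30.0677 km
15: √((-0.1171·111.32)² + (0.3088·105.24)²) = √(169.926137 + 1056.127284) = 35.0150 km
Minimum: 9 at 4.5114 km.

9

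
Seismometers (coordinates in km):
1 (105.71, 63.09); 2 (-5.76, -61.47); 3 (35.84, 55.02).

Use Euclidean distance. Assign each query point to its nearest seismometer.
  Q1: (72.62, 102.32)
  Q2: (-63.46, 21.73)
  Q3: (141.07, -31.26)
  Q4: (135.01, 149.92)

Q1→1; Q2→2; Q3→1; Q4→1

Q1 at (72.62, 102.32):
  1: 51.32 km
  2: 181.58 km
  3: 59.92 km
  → nearest: 1 (51.32 km)
Q2 at (-63.46, 21.73):
  1: 174.15 km
  2: 101.25 km
  3: 104.73 km
  → nearest: 2 (101.25 km)
Q3 at (141.07, -31.26):
  1: 100.76 km
  2: 149.91 km
  3: 136.08 km
  → nearest: 1 (100.76 km)
Q4 at (135.01, 149.92):
  1: 91.64 km
  2: 253.97 km
  3: 137.26 km
  → nearest: 1 (91.64 km)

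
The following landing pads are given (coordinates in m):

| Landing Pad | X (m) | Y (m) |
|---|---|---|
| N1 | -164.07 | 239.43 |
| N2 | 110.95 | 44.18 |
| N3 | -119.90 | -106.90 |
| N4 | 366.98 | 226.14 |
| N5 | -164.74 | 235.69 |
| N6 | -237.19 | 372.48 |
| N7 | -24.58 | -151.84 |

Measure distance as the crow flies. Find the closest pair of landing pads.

Pairwise distances:
N1–N5: 3.80 m
N3–N7: 105.38 m
N1–N6: 151.82 m
N5–N6: 154.79 m
N2–N7: 238.31 m
N2–N3: 275.89 m
N2–N4: 314.10 m
N2–N5: 335.68 m
N1–N2: 337.28 m
N3–N5: 345.51 m
N1–N3: 349.14 m
N5–N7: 412.10 m
N1–N7: 415.39 m
N2–N6: 478.52 m
N3–N6: 493.52 m
N1–N4: 531.22 m
N4–N5: 531.81 m
N4–N7: 544.23 m
N6–N7: 565.79 m
N3–N4: 589.89 m
N4–N6: 621.64 m
Closest pair: N1–N5 at 3.80 m.

N1 and N5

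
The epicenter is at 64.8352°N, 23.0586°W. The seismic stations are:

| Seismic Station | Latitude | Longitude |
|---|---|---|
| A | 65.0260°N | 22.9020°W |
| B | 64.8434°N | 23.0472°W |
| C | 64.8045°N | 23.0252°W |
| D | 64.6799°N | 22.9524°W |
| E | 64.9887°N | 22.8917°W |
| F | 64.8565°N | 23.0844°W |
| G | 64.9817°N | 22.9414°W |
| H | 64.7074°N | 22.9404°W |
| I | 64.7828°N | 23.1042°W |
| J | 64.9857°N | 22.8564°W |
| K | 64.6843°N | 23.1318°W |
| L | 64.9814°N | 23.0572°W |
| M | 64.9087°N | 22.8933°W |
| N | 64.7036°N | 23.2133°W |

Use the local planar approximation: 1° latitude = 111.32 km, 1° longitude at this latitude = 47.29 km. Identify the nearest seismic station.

B

Distances from 64.8352°N, 23.0586°W:
A: √((0.1908·111.32)² + (0.1566·47.29)²) = √(451.131483 + 54.843119) = 22.4939 km
B: √((0.0082·111.32)² + (0.0114·47.29)²) = √(0.833248 + 0.290635) = 1.0601 km
C: √((-0.0307·111.32)² + (0.0334·47.29)²) = √(11.679470 + 2.494776) = 3.7649 km
D: √((-0.1553·111.32)² + (0.1062·47.29)²) = √(298.874806 + 25.222473) = 18.0027 km
E: √((0.1535·111.32)² + (0.1669·47.29)²) = √(291.986757 + 62.294729) = 18.8224 km
F: √((0.0213·111.32)² + (-0.0258·47.29)²) = √(5.622191 + 1.488600) = 2.6666 km
G: √((0.1465·111.32)² + (0.1172·47.29)²) = √(265.963258 + 30.718065) = 17.2244 km
H: √((-0.1278·111.32)² + (0.1182·47.29)²) = √(202.398879 + 31.244500) = 15.2854 km
I: √((-0.0524·111.32)² + (-0.0456·47.29)²) = √(34.025849 + 4.650164) = 6.2190 km
J: √((0.1505·111.32)² + (0.2022·47.29)²) = √(280.685123 + 91.432571) = 19.2904 km
K: √((-0.1509·111.32)² + (-0.0732·47.29)²) = √(282.179120 + 11.982868) = 17.1512 km
L: √((0.1462·111.32)² + (0.0014·47.29)²) = √(264.875104 + 0.004383) = 16.2751 km
M: √((0.0735·111.32)² + (0.1653·47.29)²) = √(66.945451 + 61.106067) = 11.3160 km
N: √((-0.1316·111.32)² + (-0.1547·47.29)²) = √(214.614062 + 53.520388) = 16.3748 km
Minimum: B at 1.0601 km.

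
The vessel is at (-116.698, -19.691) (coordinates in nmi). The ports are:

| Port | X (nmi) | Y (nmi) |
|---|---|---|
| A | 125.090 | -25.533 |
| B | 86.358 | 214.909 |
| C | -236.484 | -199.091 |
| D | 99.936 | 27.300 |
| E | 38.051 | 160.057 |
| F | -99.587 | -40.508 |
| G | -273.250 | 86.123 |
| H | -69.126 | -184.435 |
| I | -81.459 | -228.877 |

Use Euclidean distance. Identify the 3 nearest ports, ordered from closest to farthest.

F, H, G

Distances from (-116.698, -19.691):
A: 241.859 nmi
B: 310.272 nmi
C: 215.715 nmi
D: 221.672 nmi
E: 237.185 nmi
F: 26.947 nmi
G: 188.958 nmi
H: 171.475 nmi
I: 212.133 nmi
Sorted: F (26.947 nmi) < H (171.475 nmi) < G (188.958 nmi) < I (212.133 nmi) < C (215.715 nmi) < …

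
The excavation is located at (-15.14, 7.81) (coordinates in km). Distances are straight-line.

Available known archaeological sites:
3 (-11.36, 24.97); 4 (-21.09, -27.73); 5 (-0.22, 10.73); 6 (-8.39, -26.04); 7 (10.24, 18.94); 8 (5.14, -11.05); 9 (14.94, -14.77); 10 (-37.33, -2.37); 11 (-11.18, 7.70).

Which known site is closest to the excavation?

11

Distances from (-15.14, 7.81):
3: √((3.78)² + (17.16)²) = √(14.2884 + 294.4656) = 17.57 km
4: √((-5.95)² + (-35.54)²) = √(35.4025 + 1263.0916) = 36.03 km
5: √((14.92)² + (2.92)²) = √(222.6064 + 8.5264) = 15.20 km
6: √((6.75)² + (-33.85)²) = √(45.5625 + 1145.8225) = 34.52 km
7: √((25.38)² + (11.13)²) = √(644.1444 + 123.8769) = 27.71 km
8: √((20.28)² + (-18.86)²) = √(411.2784 + 355.6996) = 27.69 km
9: √((30.08)² + (-22.58)²) = √(904.8064 + 509.8564) = 37.61 km
10: √((-22.19)² + (-10.18)²) = √(492.3961 + 103.6324) = 24.41 km
11: √((3.96)² + (-0.11)²) = √(15.6816 + 0.0121) = 3.96 km
Minimum: 11 at 3.96 km.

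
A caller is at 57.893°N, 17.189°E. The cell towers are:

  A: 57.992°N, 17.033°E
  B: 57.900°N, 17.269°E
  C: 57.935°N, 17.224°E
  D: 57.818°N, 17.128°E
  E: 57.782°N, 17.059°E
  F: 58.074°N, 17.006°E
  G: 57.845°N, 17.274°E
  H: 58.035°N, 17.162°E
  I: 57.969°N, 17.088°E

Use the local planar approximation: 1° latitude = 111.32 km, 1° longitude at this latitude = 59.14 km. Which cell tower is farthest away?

Distances from 57.893°N, 17.189°E:
A: 14.373 km
B: 4.795 km
C: 5.113 km
D: 9.095 km
E: 14.553 km
F: 22.872 km
G: 7.336 km
H: 15.888 km
I: 10.356 km
Maximum: F at 22.872 km.

F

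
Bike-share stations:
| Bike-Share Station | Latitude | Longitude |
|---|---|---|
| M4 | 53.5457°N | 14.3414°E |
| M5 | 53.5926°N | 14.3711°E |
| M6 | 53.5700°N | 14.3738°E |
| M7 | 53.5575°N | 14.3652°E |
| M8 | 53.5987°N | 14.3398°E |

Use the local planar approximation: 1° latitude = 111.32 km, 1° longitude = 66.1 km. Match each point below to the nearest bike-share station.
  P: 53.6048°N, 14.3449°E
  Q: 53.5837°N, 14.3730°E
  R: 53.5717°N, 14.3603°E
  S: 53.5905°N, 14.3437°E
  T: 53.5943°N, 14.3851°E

P→M8; Q→M5; R→M6; S→M8; T→M5

P at 53.6048°N, 14.3449°E:
  M4: √((-0.0591·111.32)² + (-0.0035·66.1)²) = √(43.283399 + 0.053523) = 6.5831 km
  M5: √((-0.0122·111.32)² + (0.0262·66.1)²) = √(1.844446 + 2.999201) = 2.2008 km
  M6: √((-0.0348·111.32)² + (0.0289·66.1)²) = √(15.007380 + 3.649208) = 4.3193 km
  M7: √((-0.0473·111.32)² + (0.0203·66.1)²) = √(27.724816 + 1.800508) = 5.4337 km
  M8: √((-0.0061·111.32)² + (-0.0051·66.1)²) = √(0.461112 + 0.113643) = 0.7581 km
  → nearest: M8 (0.7581 km)
Q at 53.5837°N, 14.3730°E:
  M4: √((-0.0380·111.32)² + (-0.0316·66.1)²) = √(17.894254 + 4.362918) = 4.7178 km
  M5: √((0.0089·111.32)² + (-0.0019·66.1)²) = √(0.981582 + 0.015773) = 0.9987 km
  M6: √((-0.0137·111.32)² + (0.0008·66.1)²) = √(2.325881 + 0.002796) = 1.5260 km
  M7: √((-0.0262·111.32)² + (-0.0078·66.1)²) = √(8.506462 + 0.265823) = 2.9618 km
  M8: √((0.0150·111.32)² + (-0.0332·66.1)²) = √(2.788232 + 4.815918) = 2.7576 km
  → nearest: M5 (0.9987 km)
R at 53.5717°N, 14.3603°E:
  M4: √((-0.0260·111.32)² + (-0.0189·66.1)²) = √(8.377088 + 1.560726) = 3.1524 km
  M5: √((0.0209·111.32)² + (0.0108·66.1)²) = √(5.413012 + 0.509625) = 2.4336 km
  M6: √((-0.0017·111.32)² + (0.0135·66.1)²) = √(0.035813 + 0.796289) = 0.9122 km
  M7: √((-0.0142·111.32)² + (0.0049·66.1)²) = √(2.498752 + 0.104905) = 1.6136 km
  M8: √((0.0270·111.32)² + (-0.0205·66.1)²) = √(9.033872 + 1.836161) = 3.2970 km
  → nearest: M6 (0.9122 km)
S at 53.5905°N, 14.3437°E:
  M4: √((-0.0448·111.32)² + (-0.0023·66.1)²) = √(24.871525 + 0.023113) = 4.9895 km
  M5: √((0.0021·111.32)² + (0.0274·66.1)²) = √(0.054649 + 3.280228) = 1.8262 km
  M6: √((-0.0205·111.32)² + (0.0301·66.1)²) = √(5.207798 + 3.958548) = 3.0276 km
  M7: √((-0.0330·111.32)² + (0.0215·66.1)²) = √(13.495043 + 2.019667) = 3.9389 km
  M8: √((0.0082·111.32)² + (-0.0039·66.1)²) = √(0.833248 + 0.066456) = 0.9485 km
  → nearest: M8 (0.9485 km)
T at 53.5943°N, 14.3851°E:
  M4: √((-0.0486·111.32)² + (-0.0437·66.1)²) = √(29.269745 + 8.343837) = 6.1330 km
  M5: √((-0.0017·111.32)² + (-0.0140·66.1)²) = √(0.035813 + 0.856365) = 0.9446 km
  M6: √((-0.0243·111.32)² + (-0.0113·66.1)²) = √(7.317436 + 0.557904) = 2.8063 km
  M7: √((-0.0368·111.32)² + (-0.0199·66.1)²) = √(16.781935 + 1.730251) = 4.3026 km
  M8: √((0.0044·111.32)² + (-0.0453·66.1)²) = √(0.239912 + 8.966012) = 3.0341 km
  → nearest: M5 (0.9446 km)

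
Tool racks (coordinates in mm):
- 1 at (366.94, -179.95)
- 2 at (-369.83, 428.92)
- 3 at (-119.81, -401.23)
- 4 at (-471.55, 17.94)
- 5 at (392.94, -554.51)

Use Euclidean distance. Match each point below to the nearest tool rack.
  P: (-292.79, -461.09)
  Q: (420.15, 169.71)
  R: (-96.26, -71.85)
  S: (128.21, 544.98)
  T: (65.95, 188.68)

P at (-292.79, -461.09):
  1: √((659.73)² + (281.14)²) = √(435243.6729 + 79039.6996) = 717.14 mm
  2: √((-77.04)² + (890.01)²) = √(5935.1616 + 792117.8001) = 893.34 mm
  3: √((172.98)² + (59.86)²) = √(29922.0804 + 3583.2196) = 183.04 mm
  4: √((-178.76)² + (479.03)²) = √(31955.1376 + 229469.7409) = 511.30 mm
  5: √((685.73)² + (-93.42)²) = √(470225.6329 + 8727.2964) = 692.06 mm
  → nearest: 3 (183.04 mm)
Q at (420.15, 169.71):
  1: √((-53.21)² + (-349.66)²) = √(2831.3041 + 122262.1156) = 353.69 mm
  2: √((-789.98)² + (259.21)²) = √(624068.4004 + 67189.8241) = 831.42 mm
  3: √((-539.96)² + (-570.94)²) = √(291556.8016 + 325972.4836) = 785.83 mm
  4: √((-891.70)² + (-151.77)²) = √(795128.8900 + 23034.1329) = 904.52 mm
  5: √((-27.21)² + (-724.22)²) = √(740.3841 + 524494.6084) = 724.73 mm
  → nearest: 1 (353.69 mm)
R at (-96.26, -71.85):
  1: √((463.20)² + (-108.10)²) = √(214554.2400 + 11685.6100) = 475.65 mm
  2: √((-273.57)² + (500.77)²) = √(74840.5449 + 250770.5929) = 570.62 mm
  3: √((-23.55)² + (-329.38)²) = √(554.6025 + 108491.1844) = 330.22 mm
  4: √((-375.29)² + (89.79)²) = √(140842.5841 + 8062.2441) = 385.88 mm
  5: √((489.20)² + (-482.66)²) = √(239316.6400 + 232960.6756) = 687.22 mm
  → nearest: 3 (330.22 mm)
S at (128.21, 544.98):
  1: √((238.73)² + (-724.93)²) = √(56992.0129 + 525523.5049) = 763.23 mm
  2: √((-498.04)² + (-116.06)²) = √(248043.8416 + 13469.9236) = 511.38 mm
  3: √((-248.02)² + (-946.21)²) = √(61513.9204 + 895313.3641) = 978.18 mm
  4: √((-599.76)² + (-527.04)²) = √(359712.0576 + 277771.1616) = 798.43 mm
  5: √((264.73)² + (-1099.49)²) = √(70081.9729 + 1208878.2601) = 1130.91 mm
  → nearest: 2 (511.38 mm)
T at (65.95, 188.68):
  1: √((300.99)² + (-368.63)²) = √(90594.9801 + 135888.0769) = 475.90 mm
  2: √((-435.78)² + (240.24)²) = √(189904.2084 + 57715.2576) = 497.61 mm
  3: √((-185.76)² + (-589.91)²) = √(34506.7776 + 347993.8081) = 618.47 mm
  4: √((-537.50)² + (-170.74)²) = √(288906.2500 + 29152.1476) = 563.97 mm
  5: √((326.99)² + (-743.19)²) = √(106922.4601 + 552331.3761) = 811.94 mm
  → nearest: 1 (475.90 mm)

P→3; Q→1; R→3; S→2; T→1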